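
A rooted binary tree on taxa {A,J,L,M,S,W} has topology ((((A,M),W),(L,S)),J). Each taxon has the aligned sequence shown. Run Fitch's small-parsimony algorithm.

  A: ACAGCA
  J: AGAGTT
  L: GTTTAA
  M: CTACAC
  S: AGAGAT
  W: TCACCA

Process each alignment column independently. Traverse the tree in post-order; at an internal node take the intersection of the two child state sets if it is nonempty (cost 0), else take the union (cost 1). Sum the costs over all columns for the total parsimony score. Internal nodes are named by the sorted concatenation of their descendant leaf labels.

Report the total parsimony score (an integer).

AM@0: {A} ∪ {C} = {A,C} (union, +1)
AMW@0: {A,C} ∪ {T} = {A,C,T} (union, +1)
LS@0: {G} ∪ {A} = {A,G} (union, +1)
ALMSW@0: {A,C,T} ∩ {A,G} = {A} (intersection, +0)
AJLMSW@0: {A} ∩ {A} = {A} (intersection, +0)
AM@1: {C} ∪ {T} = {C,T} (union, +1)
AMW@1: {C,T} ∩ {C} = {C} (intersection, +0)
LS@1: {T} ∪ {G} = {G,T} (union, +1)
ALMSW@1: {C} ∪ {G,T} = {C,G,T} (union, +1)
AJLMSW@1: {C,G,T} ∩ {G} = {G} (intersection, +0)
AM@2: {A} ∩ {A} = {A} (intersection, +0)
AMW@2: {A} ∩ {A} = {A} (intersection, +0)
LS@2: {T} ∪ {A} = {A,T} (union, +1)
ALMSW@2: {A} ∩ {A,T} = {A} (intersection, +0)
AJLMSW@2: {A} ∩ {A} = {A} (intersection, +0)
AM@3: {G} ∪ {C} = {C,G} (union, +1)
AMW@3: {C,G} ∩ {C} = {C} (intersection, +0)
LS@3: {T} ∪ {G} = {G,T} (union, +1)
ALMSW@3: {C} ∪ {G,T} = {C,G,T} (union, +1)
AJLMSW@3: {C,G,T} ∩ {G} = {G} (intersection, +0)
AM@4: {C} ∪ {A} = {A,C} (union, +1)
AMW@4: {A,C} ∩ {C} = {C} (intersection, +0)
LS@4: {A} ∩ {A} = {A} (intersection, +0)
ALMSW@4: {C} ∪ {A} = {A,C} (union, +1)
AJLMSW@4: {A,C} ∪ {T} = {A,C,T} (union, +1)
AM@5: {A} ∪ {C} = {A,C} (union, +1)
AMW@5: {A,C} ∩ {A} = {A} (intersection, +0)
LS@5: {A} ∪ {T} = {A,T} (union, +1)
ALMSW@5: {A} ∩ {A,T} = {A} (intersection, +0)
AJLMSW@5: {A} ∪ {T} = {A,T} (union, +1)
per-site changes: [3, 3, 1, 3, 3, 3]; total = 16

16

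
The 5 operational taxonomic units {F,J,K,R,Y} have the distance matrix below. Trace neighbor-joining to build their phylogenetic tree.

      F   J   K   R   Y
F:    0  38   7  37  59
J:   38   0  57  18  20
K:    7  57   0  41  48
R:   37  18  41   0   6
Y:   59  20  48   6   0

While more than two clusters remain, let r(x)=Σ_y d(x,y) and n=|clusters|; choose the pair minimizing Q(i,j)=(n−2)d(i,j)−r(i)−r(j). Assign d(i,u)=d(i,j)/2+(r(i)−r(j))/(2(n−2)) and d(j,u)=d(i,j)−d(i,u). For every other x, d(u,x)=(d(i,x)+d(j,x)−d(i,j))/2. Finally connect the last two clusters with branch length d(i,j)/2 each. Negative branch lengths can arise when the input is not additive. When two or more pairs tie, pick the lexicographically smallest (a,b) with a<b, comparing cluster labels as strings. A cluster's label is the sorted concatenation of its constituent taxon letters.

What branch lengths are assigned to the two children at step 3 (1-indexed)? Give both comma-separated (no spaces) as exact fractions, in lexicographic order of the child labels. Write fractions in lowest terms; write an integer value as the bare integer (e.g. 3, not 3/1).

47/8,-9/8

step 1: merge (F,K) at d=7, Q=-273; branch lengths F→3/2, K→11/2; new cluster FK
  updated: d(FK,J)=44, d(FK,R)=71/2, d(FK,Y)=50
step 2: merge (FK,J) at d=44, Q=-247/2; branch lengths FK→271/8, J→81/8; new cluster FJK
  updated: d(FJK,R)=19/4, d(FJK,Y)=13
step 3: merge (FJK,R) at d=19/4, Q=-95/4; branch lengths FJK→47/8, R→-9/8; new cluster FJKR
  updated: d(FJKR,Y)=57/8
step 4: merge (FJKR,Y) at d=57/8; branch lengths FJKR→57/16, Y→57/16; new cluster FJKRY
final tree: ((((F:3/2,K:11/2):271/8,J:81/8):47/8,R:-9/8):57/16,Y:57/16)
total length: 503/8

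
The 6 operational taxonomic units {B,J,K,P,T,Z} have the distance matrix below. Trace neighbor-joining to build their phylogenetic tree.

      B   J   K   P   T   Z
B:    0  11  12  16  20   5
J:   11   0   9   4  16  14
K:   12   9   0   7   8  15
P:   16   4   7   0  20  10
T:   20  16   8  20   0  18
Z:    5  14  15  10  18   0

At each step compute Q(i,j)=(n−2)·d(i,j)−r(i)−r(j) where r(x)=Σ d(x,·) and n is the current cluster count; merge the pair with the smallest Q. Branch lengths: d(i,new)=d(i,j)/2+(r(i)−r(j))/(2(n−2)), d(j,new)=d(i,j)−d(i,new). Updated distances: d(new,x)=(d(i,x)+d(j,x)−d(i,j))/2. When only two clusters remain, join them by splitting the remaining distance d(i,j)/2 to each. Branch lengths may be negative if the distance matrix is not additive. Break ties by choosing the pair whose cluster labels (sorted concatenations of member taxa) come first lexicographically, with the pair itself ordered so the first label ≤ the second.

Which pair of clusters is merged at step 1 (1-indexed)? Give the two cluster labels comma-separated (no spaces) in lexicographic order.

step 1: merge (B,Z) at d=5, Q=-106; branch lengths B→11/4, Z→9/4; new cluster BZ
  updated: d(BZ,J)=10, d(BZ,K)=11, d(BZ,P)=21/2, d(BZ,T)=33/2
step 2: merge (K,T) at d=8, Q=-143/2; branch lengths K→-1/4, T→33/4; new cluster KT
  updated: d(BZ,KT)=39/4, d(J,KT)=17/2, d(KT,P)=19/2
step 3: merge (BZ,KT) at d=39/4, Q=-77/2; branch lengths BZ→11/2, KT→17/4; new cluster BKTZ
  updated: d(BKTZ,J)=35/8, d(BKTZ,P)=41/8
step 4: merge (BKTZ,J) at d=35/8, Q=-27/2; branch lengths BKTZ→11/4, J→13/8; new cluster BJKTZ
  updated: d(BJKTZ,P)=19/8
step 5: merge (BJKTZ,P) at d=19/8; branch lengths BJKTZ→19/16, P→19/16; new cluster BJKPTZ
final tree: ((((B:11/4,Z:9/4):11/2,(K:-1/4,T:33/4):17/4):11/4,J:13/8):19/16,P:19/16)
total length: 59/2

B,Z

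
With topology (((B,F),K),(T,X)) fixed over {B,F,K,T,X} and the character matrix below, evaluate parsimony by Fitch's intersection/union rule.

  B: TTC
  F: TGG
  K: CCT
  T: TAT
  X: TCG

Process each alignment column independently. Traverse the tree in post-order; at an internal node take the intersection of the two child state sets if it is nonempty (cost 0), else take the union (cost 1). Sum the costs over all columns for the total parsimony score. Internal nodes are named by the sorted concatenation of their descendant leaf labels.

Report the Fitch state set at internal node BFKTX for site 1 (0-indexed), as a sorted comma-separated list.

site 0, node BF: B={T} ∩ F={T} → {T} (+0)
site 0, node BFK: BF={T} ∪ K={C} → {C,T} (+1)
site 0, node TX: T={T} ∩ X={T} → {T} (+0)
site 0, node BFKTX: BFK={C,T} ∩ TX={T} → {T} (+0)
site 1, node BF: B={T} ∪ F={G} → {G,T} (+1)
site 1, node BFK: BF={G,T} ∪ K={C} → {C,G,T} (+1)
site 1, node TX: T={A} ∪ X={C} → {A,C} (+1)
site 1, node BFKTX: BFK={C,G,T} ∩ TX={A,C} → {C} (+0)
site 2, node BF: B={C} ∪ F={G} → {C,G} (+1)
site 2, node BFK: BF={C,G} ∪ K={T} → {C,G,T} (+1)
site 2, node TX: T={T} ∪ X={G} → {G,T} (+1)
site 2, node BFKTX: BFK={C,G,T} ∩ TX={G,T} → {G,T} (+0)
per-site changes: [1, 3, 3]; total = 7

C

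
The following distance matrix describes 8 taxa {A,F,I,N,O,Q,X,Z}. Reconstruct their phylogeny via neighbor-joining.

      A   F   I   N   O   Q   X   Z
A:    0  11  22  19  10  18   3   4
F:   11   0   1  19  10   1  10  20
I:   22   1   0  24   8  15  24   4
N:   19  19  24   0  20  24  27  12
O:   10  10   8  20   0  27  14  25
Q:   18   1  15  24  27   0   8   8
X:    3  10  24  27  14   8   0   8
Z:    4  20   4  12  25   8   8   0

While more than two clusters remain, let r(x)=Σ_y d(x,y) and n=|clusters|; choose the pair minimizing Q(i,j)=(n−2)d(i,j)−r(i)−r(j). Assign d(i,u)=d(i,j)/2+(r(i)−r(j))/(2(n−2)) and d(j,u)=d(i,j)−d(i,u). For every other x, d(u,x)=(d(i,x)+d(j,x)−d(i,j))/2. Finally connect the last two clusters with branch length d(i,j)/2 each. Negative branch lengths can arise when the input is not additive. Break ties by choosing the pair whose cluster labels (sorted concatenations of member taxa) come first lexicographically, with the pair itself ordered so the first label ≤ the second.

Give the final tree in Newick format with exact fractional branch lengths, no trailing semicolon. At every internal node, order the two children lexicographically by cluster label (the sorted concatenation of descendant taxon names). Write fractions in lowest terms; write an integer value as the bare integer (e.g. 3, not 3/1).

1. join F+Q (d=1, Q=-167) ⇒ FQ; edges |F|=-23/12, |Q|=35/12
  updated: d(A,FQ)=14, d(FQ,I)=15/2, d(FQ,N)=21, d(FQ,O)=18, d(FQ,X)=17/2, d(FQ,Z)=27/2
2. join I+O (d=8, Q=-289/2) ⇒ IO; edges |I|=69/20, |O|=91/20
  updated: d(A,IO)=12, d(FQ,IO)=35/4, d(IO,N)=18, d(IO,X)=15, d(IO,Z)=21/2
3. join A+X (d=3, Q=-203/2) ⇒ AX; edges |A|=5/16, |X|=43/16
  updated: d(AX,FQ)=39/4, d(AX,IO)=12, d(AX,N)=43/2, d(AX,Z)=9/2
4. join N+Z (d=12, Q=-77) ⇒ NZ; edges |N|=34/3, |Z|=2/3
  updated: d(AX,NZ)=7, d(FQ,NZ)=45/4, d(IO,NZ)=33/4
5. join AX+NZ (d=7, Q=-165/4) ⇒ ANXZ; edges |AX|=65/16, |NZ|=47/16
  updated: d(ANXZ,FQ)=7, d(ANXZ,IO)=53/8
6. join ANXZ+FQ (d=7, Q=-179/8) ⇒ AFNQXZ; edges |ANXZ|=39/16, |FQ|=73/16
  updated: d(AFNQXZ,IO)=67/16
7. join AFNQXZ+IO (d=67/16) ⇒ AFINOQXZ; edges |AFNQXZ|=67/32, |IO|=67/32
final tree: ((((A:5/16,X:43/16):65/16,(N:34/3,Z:2/3):47/16):39/16,(F:-23/12,Q:35/12):73/16):67/32,(I:69/20,O:91/20):67/32)
total length: 675/16

((((A:5/16,X:43/16):65/16,(N:34/3,Z:2/3):47/16):39/16,(F:-23/12,Q:35/12):73/16):67/32,(I:69/20,O:91/20):67/32)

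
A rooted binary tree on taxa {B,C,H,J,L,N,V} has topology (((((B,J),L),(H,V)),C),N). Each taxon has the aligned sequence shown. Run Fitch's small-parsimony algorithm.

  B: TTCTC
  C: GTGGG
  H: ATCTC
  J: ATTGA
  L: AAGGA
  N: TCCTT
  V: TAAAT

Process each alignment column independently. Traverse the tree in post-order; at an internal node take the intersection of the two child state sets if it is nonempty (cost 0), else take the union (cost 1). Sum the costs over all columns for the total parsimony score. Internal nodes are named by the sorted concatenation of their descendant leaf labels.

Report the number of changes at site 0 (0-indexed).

BJ@0: {T} ∪ {A} = {A,T} (union, +1)
BJL@0: {A,T} ∩ {A} = {A} (intersection, +0)
HV@0: {A} ∪ {T} = {A,T} (union, +1)
BHJLV@0: {A} ∩ {A,T} = {A} (intersection, +0)
BCHJLV@0: {A} ∪ {G} = {A,G} (union, +1)
BCHJLNV@0: {A,G} ∪ {T} = {A,G,T} (union, +1)
BJ@1: {T} ∩ {T} = {T} (intersection, +0)
BJL@1: {T} ∪ {A} = {A,T} (union, +1)
HV@1: {T} ∪ {A} = {A,T} (union, +1)
BHJLV@1: {A,T} ∩ {A,T} = {A,T} (intersection, +0)
BCHJLV@1: {A,T} ∩ {T} = {T} (intersection, +0)
BCHJLNV@1: {T} ∪ {C} = {C,T} (union, +1)
BJ@2: {C} ∪ {T} = {C,T} (union, +1)
BJL@2: {C,T} ∪ {G} = {C,G,T} (union, +1)
HV@2: {C} ∪ {A} = {A,C} (union, +1)
BHJLV@2: {C,G,T} ∩ {A,C} = {C} (intersection, +0)
BCHJLV@2: {C} ∪ {G} = {C,G} (union, +1)
BCHJLNV@2: {C,G} ∩ {C} = {C} (intersection, +0)
BJ@3: {T} ∪ {G} = {G,T} (union, +1)
BJL@3: {G,T} ∩ {G} = {G} (intersection, +0)
HV@3: {T} ∪ {A} = {A,T} (union, +1)
BHJLV@3: {G} ∪ {A,T} = {A,G,T} (union, +1)
BCHJLV@3: {A,G,T} ∩ {G} = {G} (intersection, +0)
BCHJLNV@3: {G} ∪ {T} = {G,T} (union, +1)
BJ@4: {C} ∪ {A} = {A,C} (union, +1)
BJL@4: {A,C} ∩ {A} = {A} (intersection, +0)
HV@4: {C} ∪ {T} = {C,T} (union, +1)
BHJLV@4: {A} ∪ {C,T} = {A,C,T} (union, +1)
BCHJLV@4: {A,C,T} ∪ {G} = {A,C,G,T} (union, +1)
BCHJLNV@4: {A,C,G,T} ∩ {T} = {T} (intersection, +0)
per-site changes: [4, 3, 4, 4, 4]; total = 19

4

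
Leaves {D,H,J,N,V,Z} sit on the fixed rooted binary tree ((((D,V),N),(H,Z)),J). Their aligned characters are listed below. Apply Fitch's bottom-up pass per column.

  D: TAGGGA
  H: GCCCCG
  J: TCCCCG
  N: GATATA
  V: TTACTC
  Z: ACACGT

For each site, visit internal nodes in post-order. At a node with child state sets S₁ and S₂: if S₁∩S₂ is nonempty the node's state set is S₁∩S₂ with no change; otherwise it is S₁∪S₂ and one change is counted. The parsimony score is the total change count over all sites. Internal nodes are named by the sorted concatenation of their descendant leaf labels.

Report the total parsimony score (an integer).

17

[col 0] DV: children D:{T}, V:{T} ∩→ {T}; cost 0
[col 0] DNV: children DV:{T}, N:{G} ∪→ {G,T}; cost 1
[col 0] HZ: children H:{G}, Z:{A} ∪→ {A,G}; cost 1
[col 0] DHNVZ: children DNV:{G,T}, HZ:{A,G} ∩→ {G}; cost 0
[col 0] DHJNVZ: children DHNVZ:{G}, J:{T} ∪→ {G,T}; cost 1
[col 1] DV: children D:{A}, V:{T} ∪→ {A,T}; cost 1
[col 1] DNV: children DV:{A,T}, N:{A} ∩→ {A}; cost 0
[col 1] HZ: children H:{C}, Z:{C} ∩→ {C}; cost 0
[col 1] DHNVZ: children DNV:{A}, HZ:{C} ∪→ {A,C}; cost 1
[col 1] DHJNVZ: children DHNVZ:{A,C}, J:{C} ∩→ {C}; cost 0
[col 2] DV: children D:{G}, V:{A} ∪→ {A,G}; cost 1
[col 2] DNV: children DV:{A,G}, N:{T} ∪→ {A,G,T}; cost 1
[col 2] HZ: children H:{C}, Z:{A} ∪→ {A,C}; cost 1
[col 2] DHNVZ: children DNV:{A,G,T}, HZ:{A,C} ∩→ {A}; cost 0
[col 2] DHJNVZ: children DHNVZ:{A}, J:{C} ∪→ {A,C}; cost 1
[col 3] DV: children D:{G}, V:{C} ∪→ {C,G}; cost 1
[col 3] DNV: children DV:{C,G}, N:{A} ∪→ {A,C,G}; cost 1
[col 3] HZ: children H:{C}, Z:{C} ∩→ {C}; cost 0
[col 3] DHNVZ: children DNV:{A,C,G}, HZ:{C} ∩→ {C}; cost 0
[col 3] DHJNVZ: children DHNVZ:{C}, J:{C} ∩→ {C}; cost 0
[col 4] DV: children D:{G}, V:{T} ∪→ {G,T}; cost 1
[col 4] DNV: children DV:{G,T}, N:{T} ∩→ {T}; cost 0
[col 4] HZ: children H:{C}, Z:{G} ∪→ {C,G}; cost 1
[col 4] DHNVZ: children DNV:{T}, HZ:{C,G} ∪→ {C,G,T}; cost 1
[col 4] DHJNVZ: children DHNVZ:{C,G,T}, J:{C} ∩→ {C}; cost 0
[col 5] DV: children D:{A}, V:{C} ∪→ {A,C}; cost 1
[col 5] DNV: children DV:{A,C}, N:{A} ∩→ {A}; cost 0
[col 5] HZ: children H:{G}, Z:{T} ∪→ {G,T}; cost 1
[col 5] DHNVZ: children DNV:{A}, HZ:{G,T} ∪→ {A,G,T}; cost 1
[col 5] DHJNVZ: children DHNVZ:{A,G,T}, J:{G} ∩→ {G}; cost 0
per-site changes: [3, 2, 4, 2, 3, 3]; total = 17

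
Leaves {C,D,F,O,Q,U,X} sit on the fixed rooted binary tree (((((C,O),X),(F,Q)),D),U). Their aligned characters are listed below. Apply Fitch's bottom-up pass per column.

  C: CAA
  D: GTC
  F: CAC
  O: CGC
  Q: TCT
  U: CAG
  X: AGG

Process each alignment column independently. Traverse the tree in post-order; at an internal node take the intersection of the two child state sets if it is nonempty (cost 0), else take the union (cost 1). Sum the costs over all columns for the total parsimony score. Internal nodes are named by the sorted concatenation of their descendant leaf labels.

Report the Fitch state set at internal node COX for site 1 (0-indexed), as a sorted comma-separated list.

[col 0] CO: children C:{C}, O:{C} ∩→ {C}; cost 0
[col 0] COX: children CO:{C}, X:{A} ∪→ {A,C}; cost 1
[col 0] FQ: children F:{C}, Q:{T} ∪→ {C,T}; cost 1
[col 0] CFOQX: children COX:{A,C}, FQ:{C,T} ∩→ {C}; cost 0
[col 0] CDFOQX: children CFOQX:{C}, D:{G} ∪→ {C,G}; cost 1
[col 0] CDFOQUX: children CDFOQX:{C,G}, U:{C} ∩→ {C}; cost 0
[col 1] CO: children C:{A}, O:{G} ∪→ {A,G}; cost 1
[col 1] COX: children CO:{A,G}, X:{G} ∩→ {G}; cost 0
[col 1] FQ: children F:{A}, Q:{C} ∪→ {A,C}; cost 1
[col 1] CFOQX: children COX:{G}, FQ:{A,C} ∪→ {A,C,G}; cost 1
[col 1] CDFOQX: children CFOQX:{A,C,G}, D:{T} ∪→ {A,C,G,T}; cost 1
[col 1] CDFOQUX: children CDFOQX:{A,C,G,T}, U:{A} ∩→ {A}; cost 0
[col 2] CO: children C:{A}, O:{C} ∪→ {A,C}; cost 1
[col 2] COX: children CO:{A,C}, X:{G} ∪→ {A,C,G}; cost 1
[col 2] FQ: children F:{C}, Q:{T} ∪→ {C,T}; cost 1
[col 2] CFOQX: children COX:{A,C,G}, FQ:{C,T} ∩→ {C}; cost 0
[col 2] CDFOQX: children CFOQX:{C}, D:{C} ∩→ {C}; cost 0
[col 2] CDFOQUX: children CDFOQX:{C}, U:{G} ∪→ {C,G}; cost 1
per-site changes: [3, 4, 4]; total = 11

G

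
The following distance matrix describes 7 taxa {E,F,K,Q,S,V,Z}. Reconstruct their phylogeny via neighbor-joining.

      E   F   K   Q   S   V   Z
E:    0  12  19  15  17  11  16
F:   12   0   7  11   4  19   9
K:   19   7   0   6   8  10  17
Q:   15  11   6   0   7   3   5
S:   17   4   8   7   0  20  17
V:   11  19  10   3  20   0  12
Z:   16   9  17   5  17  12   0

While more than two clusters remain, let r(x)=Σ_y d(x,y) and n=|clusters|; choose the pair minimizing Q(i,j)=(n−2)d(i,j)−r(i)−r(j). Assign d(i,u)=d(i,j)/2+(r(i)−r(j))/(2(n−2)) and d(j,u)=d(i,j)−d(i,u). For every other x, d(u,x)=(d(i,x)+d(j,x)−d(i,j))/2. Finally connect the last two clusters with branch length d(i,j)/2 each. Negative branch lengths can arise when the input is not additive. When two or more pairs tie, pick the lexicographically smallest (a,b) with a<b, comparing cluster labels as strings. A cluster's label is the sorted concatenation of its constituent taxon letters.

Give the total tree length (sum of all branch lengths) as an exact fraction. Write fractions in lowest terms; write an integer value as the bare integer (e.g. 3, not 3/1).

iteration 1: select F,S (d=4, Q=-115); attach at lengths (9/10, 31/10); label the merged cluster FS
  updated: d(E,FS)=25/2, d(FS,K)=11/2, d(FS,Q)=7, d(FS,V)=35/2, d(FS,Z)=11
iteration 2: select FS,K (d=11/2, Q=-89); attach at lengths (9/4, 13/4); label the merged cluster FKS
  updated: d(E,FKS)=13, d(FKS,Q)=15/4, d(FKS,V)=11, d(FKS,Z)=45/4
iteration 3: select E,V (d=11, Q=-59); attach at lengths (17/2, 5/2); label the merged cluster EV
  updated: d(EV,FKS)=13/2, d(EV,Q)=7/2, d(EV,Z)=17/2
iteration 4: select EV,FKS (d=13/2, Q=-27); attach at lengths (5/2, 4); label the merged cluster EFKSV
  updated: d(EFKSV,Q)=3/8, d(EFKSV,Z)=53/8
iteration 5: select EFKSV,Q (d=3/8, Q=-12); attach at lengths (1, -5/8); label the merged cluster EFKQSV
  updated: d(EFKQSV,Z)=45/8
iteration 6: select EFKQSV,Z (d=45/8); attach at lengths (45/16, 45/16); label the merged cluster EFKQSVZ
final tree: ((((E:17/2,V:5/2):5/2,((F:9/10,S:31/10):9/4,K:13/4):4):1,Q:-5/8):45/16,Z:45/16)
total length: 33

33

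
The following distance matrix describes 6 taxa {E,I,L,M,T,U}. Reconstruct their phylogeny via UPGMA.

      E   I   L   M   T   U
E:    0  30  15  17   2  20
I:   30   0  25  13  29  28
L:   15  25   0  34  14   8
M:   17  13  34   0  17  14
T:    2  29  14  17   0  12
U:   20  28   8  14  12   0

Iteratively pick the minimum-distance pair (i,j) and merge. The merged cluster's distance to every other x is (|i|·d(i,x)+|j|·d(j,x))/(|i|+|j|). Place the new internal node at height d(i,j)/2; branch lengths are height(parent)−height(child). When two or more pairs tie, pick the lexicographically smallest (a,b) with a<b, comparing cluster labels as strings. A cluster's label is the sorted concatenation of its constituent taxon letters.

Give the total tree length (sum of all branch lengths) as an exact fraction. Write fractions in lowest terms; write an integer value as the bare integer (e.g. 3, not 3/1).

347/8

step 1: merge (E,T) at d=2; branch lengths E→1, T→1; new cluster ET
  updated: d(ET,I)=59/2, d(ET,L)=29/2, d(ET,M)=17, d(ET,U)=16
step 2: merge (L,U) at d=8; branch lengths L→4, U→4; new cluster LU
  updated: d(ET,LU)=61/4, d(I,LU)=53/2, d(LU,M)=24
step 3: merge (I,M) at d=13; branch lengths I→13/2, M→13/2; new cluster IM
  updated: d(ET,IM)=93/4, d(IM,LU)=101/4
step 4: merge (ET,LU) at d=61/4; branch lengths ET→53/8, LU→29/8; new cluster ELTU
  updated: d(ELTU,IM)=97/4
step 5: merge (ELTU,IM) at d=97/4; branch lengths ELTU→9/2, IM→45/8; new cluster EILMTU
final tree: (((E:1,T:1):53/8,(L:4,U:4):29/8):9/2,(I:13/2,M:13/2):45/8)
total length: 347/8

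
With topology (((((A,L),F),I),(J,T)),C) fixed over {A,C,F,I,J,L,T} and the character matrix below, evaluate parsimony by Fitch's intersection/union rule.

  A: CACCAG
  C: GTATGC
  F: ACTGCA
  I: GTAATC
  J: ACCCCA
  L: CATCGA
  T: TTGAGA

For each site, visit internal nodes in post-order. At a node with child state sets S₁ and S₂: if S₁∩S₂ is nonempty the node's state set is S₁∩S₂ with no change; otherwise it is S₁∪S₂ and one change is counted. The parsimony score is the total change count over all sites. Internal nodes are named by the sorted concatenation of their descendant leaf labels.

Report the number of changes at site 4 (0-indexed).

4

site 0, node AL: A={C} ∩ L={C} → {C} (+0)
site 0, node AFL: AL={C} ∪ F={A} → {A,C} (+1)
site 0, node AFIL: AFL={A,C} ∪ I={G} → {A,C,G} (+1)
site 0, node JT: J={A} ∪ T={T} → {A,T} (+1)
site 0, node AFIJLT: AFIL={A,C,G} ∩ JT={A,T} → {A} (+0)
site 0, node ACFIJLT: AFIJLT={A} ∪ C={G} → {A,G} (+1)
site 1, node AL: A={A} ∩ L={A} → {A} (+0)
site 1, node AFL: AL={A} ∪ F={C} → {A,C} (+1)
site 1, node AFIL: AFL={A,C} ∪ I={T} → {A,C,T} (+1)
site 1, node JT: J={C} ∪ T={T} → {C,T} (+1)
site 1, node AFIJLT: AFIL={A,C,T} ∩ JT={C,T} → {C,T} (+0)
site 1, node ACFIJLT: AFIJLT={C,T} ∩ C={T} → {T} (+0)
site 2, node AL: A={C} ∪ L={T} → {C,T} (+1)
site 2, node AFL: AL={C,T} ∩ F={T} → {T} (+0)
site 2, node AFIL: AFL={T} ∪ I={A} → {A,T} (+1)
site 2, node JT: J={C} ∪ T={G} → {C,G} (+1)
site 2, node AFIJLT: AFIL={A,T} ∪ JT={C,G} → {A,C,G,T} (+1)
site 2, node ACFIJLT: AFIJLT={A,C,G,T} ∩ C={A} → {A} (+0)
site 3, node AL: A={C} ∩ L={C} → {C} (+0)
site 3, node AFL: AL={C} ∪ F={G} → {C,G} (+1)
site 3, node AFIL: AFL={C,G} ∪ I={A} → {A,C,G} (+1)
site 3, node JT: J={C} ∪ T={A} → {A,C} (+1)
site 3, node AFIJLT: AFIL={A,C,G} ∩ JT={A,C} → {A,C} (+0)
site 3, node ACFIJLT: AFIJLT={A,C} ∪ C={T} → {A,C,T} (+1)
site 4, node AL: A={A} ∪ L={G} → {A,G} (+1)
site 4, node AFL: AL={A,G} ∪ F={C} → {A,C,G} (+1)
site 4, node AFIL: AFL={A,C,G} ∪ I={T} → {A,C,G,T} (+1)
site 4, node JT: J={C} ∪ T={G} → {C,G} (+1)
site 4, node AFIJLT: AFIL={A,C,G,T} ∩ JT={C,G} → {C,G} (+0)
site 4, node ACFIJLT: AFIJLT={C,G} ∩ C={G} → {G} (+0)
site 5, node AL: A={G} ∪ L={A} → {A,G} (+1)
site 5, node AFL: AL={A,G} ∩ F={A} → {A} (+0)
site 5, node AFIL: AFL={A} ∪ I={C} → {A,C} (+1)
site 5, node JT: J={A} ∩ T={A} → {A} (+0)
site 5, node AFIJLT: AFIL={A,C} ∩ JT={A} → {A} (+0)
site 5, node ACFIJLT: AFIJLT={A} ∪ C={C} → {A,C} (+1)
per-site changes: [4, 3, 4, 4, 4, 3]; total = 22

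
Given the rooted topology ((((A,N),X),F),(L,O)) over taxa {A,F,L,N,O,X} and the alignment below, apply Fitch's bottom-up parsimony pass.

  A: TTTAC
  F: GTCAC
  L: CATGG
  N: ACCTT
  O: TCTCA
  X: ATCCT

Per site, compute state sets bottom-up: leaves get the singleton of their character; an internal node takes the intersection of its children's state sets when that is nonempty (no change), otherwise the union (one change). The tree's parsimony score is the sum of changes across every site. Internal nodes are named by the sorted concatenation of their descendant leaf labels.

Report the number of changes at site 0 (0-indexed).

4

[col 0] AN: children A:{T}, N:{A} ∪→ {A,T}; cost 1
[col 0] ANX: children AN:{A,T}, X:{A} ∩→ {A}; cost 0
[col 0] AFNX: children ANX:{A}, F:{G} ∪→ {A,G}; cost 1
[col 0] LO: children L:{C}, O:{T} ∪→ {C,T}; cost 1
[col 0] AFLNOX: children AFNX:{A,G}, LO:{C,T} ∪→ {A,C,G,T}; cost 1
[col 1] AN: children A:{T}, N:{C} ∪→ {C,T}; cost 1
[col 1] ANX: children AN:{C,T}, X:{T} ∩→ {T}; cost 0
[col 1] AFNX: children ANX:{T}, F:{T} ∩→ {T}; cost 0
[col 1] LO: children L:{A}, O:{C} ∪→ {A,C}; cost 1
[col 1] AFLNOX: children AFNX:{T}, LO:{A,C} ∪→ {A,C,T}; cost 1
[col 2] AN: children A:{T}, N:{C} ∪→ {C,T}; cost 1
[col 2] ANX: children AN:{C,T}, X:{C} ∩→ {C}; cost 0
[col 2] AFNX: children ANX:{C}, F:{C} ∩→ {C}; cost 0
[col 2] LO: children L:{T}, O:{T} ∩→ {T}; cost 0
[col 2] AFLNOX: children AFNX:{C}, LO:{T} ∪→ {C,T}; cost 1
[col 3] AN: children A:{A}, N:{T} ∪→ {A,T}; cost 1
[col 3] ANX: children AN:{A,T}, X:{C} ∪→ {A,C,T}; cost 1
[col 3] AFNX: children ANX:{A,C,T}, F:{A} ∩→ {A}; cost 0
[col 3] LO: children L:{G}, O:{C} ∪→ {C,G}; cost 1
[col 3] AFLNOX: children AFNX:{A}, LO:{C,G} ∪→ {A,C,G}; cost 1
[col 4] AN: children A:{C}, N:{T} ∪→ {C,T}; cost 1
[col 4] ANX: children AN:{C,T}, X:{T} ∩→ {T}; cost 0
[col 4] AFNX: children ANX:{T}, F:{C} ∪→ {C,T}; cost 1
[col 4] LO: children L:{G}, O:{A} ∪→ {A,G}; cost 1
[col 4] AFLNOX: children AFNX:{C,T}, LO:{A,G} ∪→ {A,C,G,T}; cost 1
per-site changes: [4, 3, 2, 4, 4]; total = 17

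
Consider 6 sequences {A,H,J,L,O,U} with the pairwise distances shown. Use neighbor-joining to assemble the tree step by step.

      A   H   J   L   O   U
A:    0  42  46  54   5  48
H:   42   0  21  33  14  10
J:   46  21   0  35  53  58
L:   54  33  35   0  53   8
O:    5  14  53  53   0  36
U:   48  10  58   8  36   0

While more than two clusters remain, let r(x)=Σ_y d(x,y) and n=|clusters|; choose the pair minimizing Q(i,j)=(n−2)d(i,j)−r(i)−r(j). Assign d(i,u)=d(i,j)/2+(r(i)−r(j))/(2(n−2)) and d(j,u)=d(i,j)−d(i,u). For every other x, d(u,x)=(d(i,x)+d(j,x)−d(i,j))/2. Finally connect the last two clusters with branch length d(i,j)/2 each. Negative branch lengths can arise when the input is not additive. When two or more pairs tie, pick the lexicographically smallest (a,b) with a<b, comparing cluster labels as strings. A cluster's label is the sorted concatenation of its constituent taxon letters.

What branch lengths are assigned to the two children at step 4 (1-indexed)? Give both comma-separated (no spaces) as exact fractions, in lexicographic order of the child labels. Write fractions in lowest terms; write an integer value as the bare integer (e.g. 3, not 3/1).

2,-9/8

iteration 1: select A,O (d=5, Q=-336); attach at lengths (27/4, -7/4); label the merged cluster AO
  updated: d(AO,H)=51/2, d(AO,J)=47, d(AO,L)=51, d(AO,U)=79/2
iteration 2: select L,U (d=8, Q=-437/2); attach at lengths (71/12, 25/12); label the merged cluster LU
  updated: d(AO,LU)=165/4, d(H,LU)=35/2, d(J,LU)=85/2
iteration 3: select AO,LU (d=165/4, Q=-265/2); attach at lengths (95/4, 35/2); label the merged cluster ALOU
  updated: d(ALOU,H)=7/8, d(ALOU,J)=193/8
iteration 4: select ALOU,H (d=7/8, Q=-46); attach at lengths (2, -9/8); label the merged cluster AHLOU
  updated: d(AHLOU,J)=177/8
iteration 5: select AHLOU,J (d=177/8); attach at lengths (177/16, 177/16); label the merged cluster AHJLOU
final tree: ((((A:27/4,O:-7/4):95/4,(L:71/12,U:25/12):35/2):2,H:-9/8):177/16,J:177/16)
total length: 309/4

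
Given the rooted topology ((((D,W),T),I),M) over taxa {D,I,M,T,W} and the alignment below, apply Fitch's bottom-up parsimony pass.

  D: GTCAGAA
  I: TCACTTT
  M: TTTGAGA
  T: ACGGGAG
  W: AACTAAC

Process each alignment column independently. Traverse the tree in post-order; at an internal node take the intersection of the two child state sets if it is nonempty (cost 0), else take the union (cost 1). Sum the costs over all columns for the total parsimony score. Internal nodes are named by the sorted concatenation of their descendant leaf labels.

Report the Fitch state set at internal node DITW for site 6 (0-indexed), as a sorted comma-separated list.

A,C,G,T

DW@0: {G} ∪ {A} = {A,G} (union, +1)
DTW@0: {A,G} ∩ {A} = {A} (intersection, +0)
DITW@0: {A} ∪ {T} = {A,T} (union, +1)
DIMTW@0: {A,T} ∩ {T} = {T} (intersection, +0)
DW@1: {T} ∪ {A} = {A,T} (union, +1)
DTW@1: {A,T} ∪ {C} = {A,C,T} (union, +1)
DITW@1: {A,C,T} ∩ {C} = {C} (intersection, +0)
DIMTW@1: {C} ∪ {T} = {C,T} (union, +1)
DW@2: {C} ∩ {C} = {C} (intersection, +0)
DTW@2: {C} ∪ {G} = {C,G} (union, +1)
DITW@2: {C,G} ∪ {A} = {A,C,G} (union, +1)
DIMTW@2: {A,C,G} ∪ {T} = {A,C,G,T} (union, +1)
DW@3: {A} ∪ {T} = {A,T} (union, +1)
DTW@3: {A,T} ∪ {G} = {A,G,T} (union, +1)
DITW@3: {A,G,T} ∪ {C} = {A,C,G,T} (union, +1)
DIMTW@3: {A,C,G,T} ∩ {G} = {G} (intersection, +0)
DW@4: {G} ∪ {A} = {A,G} (union, +1)
DTW@4: {A,G} ∩ {G} = {G} (intersection, +0)
DITW@4: {G} ∪ {T} = {G,T} (union, +1)
DIMTW@4: {G,T} ∪ {A} = {A,G,T} (union, +1)
DW@5: {A} ∩ {A} = {A} (intersection, +0)
DTW@5: {A} ∩ {A} = {A} (intersection, +0)
DITW@5: {A} ∪ {T} = {A,T} (union, +1)
DIMTW@5: {A,T} ∪ {G} = {A,G,T} (union, +1)
DW@6: {A} ∪ {C} = {A,C} (union, +1)
DTW@6: {A,C} ∪ {G} = {A,C,G} (union, +1)
DITW@6: {A,C,G} ∪ {T} = {A,C,G,T} (union, +1)
DIMTW@6: {A,C,G,T} ∩ {A} = {A} (intersection, +0)
per-site changes: [2, 3, 3, 3, 3, 2, 3]; total = 19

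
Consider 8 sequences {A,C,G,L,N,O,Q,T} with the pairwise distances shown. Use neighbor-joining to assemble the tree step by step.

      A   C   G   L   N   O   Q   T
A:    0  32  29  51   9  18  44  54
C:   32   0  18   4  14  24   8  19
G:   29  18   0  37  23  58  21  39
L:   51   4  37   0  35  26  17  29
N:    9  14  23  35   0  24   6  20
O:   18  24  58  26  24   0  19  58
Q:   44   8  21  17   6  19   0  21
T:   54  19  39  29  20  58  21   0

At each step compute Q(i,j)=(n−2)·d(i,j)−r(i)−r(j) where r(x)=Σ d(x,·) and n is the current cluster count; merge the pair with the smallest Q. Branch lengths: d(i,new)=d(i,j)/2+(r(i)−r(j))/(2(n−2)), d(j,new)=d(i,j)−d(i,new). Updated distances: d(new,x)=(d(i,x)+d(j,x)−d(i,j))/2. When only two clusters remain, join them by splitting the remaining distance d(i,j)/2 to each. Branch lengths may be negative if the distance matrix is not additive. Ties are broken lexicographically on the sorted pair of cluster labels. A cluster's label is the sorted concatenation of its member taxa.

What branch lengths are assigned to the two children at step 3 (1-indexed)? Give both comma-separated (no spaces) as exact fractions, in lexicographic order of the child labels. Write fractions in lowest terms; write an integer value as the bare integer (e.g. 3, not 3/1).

1. join A+O (d=18, Q=-356) ⇒ AO; edges |A|=59/6, |O|=49/6
  updated: d(AO,C)=19, d(AO,G)=69/2, d(AO,L)=59/2, d(AO,N)=15/2, d(AO,Q)=45/2, d(AO,T)=47
2. join AO+N (d=15/2, Q=-228) ⇒ ANO; edges |AO|=46/5, |N|=-17/10
  updated: d(ANO,C)=51/4, d(ANO,G)=25, d(ANO,L)=57/2, d(ANO,Q)=21/2, d(ANO,T)=119/4
3. join C+L (d=4, Q=-645/4) ⇒ CL; edges |C|=-151/32, |L|=279/32
  updated: d(ANO,CL)=149/8, d(CL,G)=51/2, d(CL,Q)=21/2, d(CL,T)=22
4. join CL+T (d=22, Q=-979/8) ⇒ CLT; edges |CL|=247/48, |T|=809/48
  updated: d(ANO,CLT)=211/16, d(CLT,G)=85/4, d(CLT,Q)=19/4
5. join ANO+G (d=25, Q=-1055/16) ⇒ AGNO; edges |ANO|=503/64, |G|=1097/64
  updated: d(AGNO,CLT)=151/32, d(AGNO,Q)=13/4
6. join AGNO+CLT (d=151/32, Q=-407/32) ⇒ ACGLNOT; edges |AGNO|=103/64, |CLT|=199/64
  updated: d(ACGLNOT,Q)=105/64
7. join ACGLNOT+Q (d=105/64) ⇒ ACGLNOQT; edges |ACGLNOT|=105/128, |Q|=105/128
final tree: (((((A:59/6,O:49/6):46/5,N:-17/10):503/64,G:1097/64):103/64,((C:-151/32,L:279/32):247/48,T:809/48):199/64):105/128,Q:105/128)
total length: 5303/64

-151/32,279/32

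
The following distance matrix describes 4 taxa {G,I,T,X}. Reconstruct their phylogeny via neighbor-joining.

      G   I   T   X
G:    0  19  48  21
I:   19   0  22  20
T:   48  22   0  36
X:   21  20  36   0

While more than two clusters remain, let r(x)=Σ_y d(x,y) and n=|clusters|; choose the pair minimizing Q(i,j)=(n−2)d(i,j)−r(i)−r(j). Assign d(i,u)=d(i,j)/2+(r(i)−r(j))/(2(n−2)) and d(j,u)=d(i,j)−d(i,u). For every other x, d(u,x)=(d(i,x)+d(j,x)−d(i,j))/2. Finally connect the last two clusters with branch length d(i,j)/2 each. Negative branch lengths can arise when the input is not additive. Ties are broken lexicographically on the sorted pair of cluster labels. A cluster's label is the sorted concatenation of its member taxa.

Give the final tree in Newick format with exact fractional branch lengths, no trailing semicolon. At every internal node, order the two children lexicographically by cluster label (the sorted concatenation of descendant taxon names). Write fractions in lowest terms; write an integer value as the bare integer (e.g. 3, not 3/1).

step 1: merge (G,X) at d=21, Q=-123; branch lengths G→53/4, X→31/4; new cluster GX
  updated: d(GX,I)=9, d(GX,T)=63/2
step 2: merge (GX,I) at d=9, Q=-125/2; branch lengths GX→37/4, I→-1/4; new cluster GIX
  updated: d(GIX,T)=89/4
step 3: merge (GIX,T) at d=89/4; branch lengths GIX→89/8, T→89/8; new cluster GITX
final tree: (((G:53/4,X:31/4):37/4,I:-1/4):89/8,T:89/8)
total length: 209/4

(((G:53/4,X:31/4):37/4,I:-1/4):89/8,T:89/8)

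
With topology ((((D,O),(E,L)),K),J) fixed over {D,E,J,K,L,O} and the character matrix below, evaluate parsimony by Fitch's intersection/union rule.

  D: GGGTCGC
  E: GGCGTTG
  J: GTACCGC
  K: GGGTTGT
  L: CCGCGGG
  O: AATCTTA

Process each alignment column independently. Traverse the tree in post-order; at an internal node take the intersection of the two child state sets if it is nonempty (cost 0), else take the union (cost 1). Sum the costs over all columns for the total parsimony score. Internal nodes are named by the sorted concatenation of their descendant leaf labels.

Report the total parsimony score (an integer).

DO@0: {G} ∪ {A} = {A,G} (union, +1)
EL@0: {G} ∪ {C} = {C,G} (union, +1)
DELO@0: {A,G} ∩ {C,G} = {G} (intersection, +0)
DEKLO@0: {G} ∩ {G} = {G} (intersection, +0)
DEJKLO@0: {G} ∩ {G} = {G} (intersection, +0)
DO@1: {G} ∪ {A} = {A,G} (union, +1)
EL@1: {G} ∪ {C} = {C,G} (union, +1)
DELO@1: {A,G} ∩ {C,G} = {G} (intersection, +0)
DEKLO@1: {G} ∩ {G} = {G} (intersection, +0)
DEJKLO@1: {G} ∪ {T} = {G,T} (union, +1)
DO@2: {G} ∪ {T} = {G,T} (union, +1)
EL@2: {C} ∪ {G} = {C,G} (union, +1)
DELO@2: {G,T} ∩ {C,G} = {G} (intersection, +0)
DEKLO@2: {G} ∩ {G} = {G} (intersection, +0)
DEJKLO@2: {G} ∪ {A} = {A,G} (union, +1)
DO@3: {T} ∪ {C} = {C,T} (union, +1)
EL@3: {G} ∪ {C} = {C,G} (union, +1)
DELO@3: {C,T} ∩ {C,G} = {C} (intersection, +0)
DEKLO@3: {C} ∪ {T} = {C,T} (union, +1)
DEJKLO@3: {C,T} ∩ {C} = {C} (intersection, +0)
DO@4: {C} ∪ {T} = {C,T} (union, +1)
EL@4: {T} ∪ {G} = {G,T} (union, +1)
DELO@4: {C,T} ∩ {G,T} = {T} (intersection, +0)
DEKLO@4: {T} ∩ {T} = {T} (intersection, +0)
DEJKLO@4: {T} ∪ {C} = {C,T} (union, +1)
DO@5: {G} ∪ {T} = {G,T} (union, +1)
EL@5: {T} ∪ {G} = {G,T} (union, +1)
DELO@5: {G,T} ∩ {G,T} = {G,T} (intersection, +0)
DEKLO@5: {G,T} ∩ {G} = {G} (intersection, +0)
DEJKLO@5: {G} ∩ {G} = {G} (intersection, +0)
DO@6: {C} ∪ {A} = {A,C} (union, +1)
EL@6: {G} ∩ {G} = {G} (intersection, +0)
DELO@6: {A,C} ∪ {G} = {A,C,G} (union, +1)
DEKLO@6: {A,C,G} ∪ {T} = {A,C,G,T} (union, +1)
DEJKLO@6: {A,C,G,T} ∩ {C} = {C} (intersection, +0)
per-site changes: [2, 3, 3, 3, 3, 2, 3]; total = 19

19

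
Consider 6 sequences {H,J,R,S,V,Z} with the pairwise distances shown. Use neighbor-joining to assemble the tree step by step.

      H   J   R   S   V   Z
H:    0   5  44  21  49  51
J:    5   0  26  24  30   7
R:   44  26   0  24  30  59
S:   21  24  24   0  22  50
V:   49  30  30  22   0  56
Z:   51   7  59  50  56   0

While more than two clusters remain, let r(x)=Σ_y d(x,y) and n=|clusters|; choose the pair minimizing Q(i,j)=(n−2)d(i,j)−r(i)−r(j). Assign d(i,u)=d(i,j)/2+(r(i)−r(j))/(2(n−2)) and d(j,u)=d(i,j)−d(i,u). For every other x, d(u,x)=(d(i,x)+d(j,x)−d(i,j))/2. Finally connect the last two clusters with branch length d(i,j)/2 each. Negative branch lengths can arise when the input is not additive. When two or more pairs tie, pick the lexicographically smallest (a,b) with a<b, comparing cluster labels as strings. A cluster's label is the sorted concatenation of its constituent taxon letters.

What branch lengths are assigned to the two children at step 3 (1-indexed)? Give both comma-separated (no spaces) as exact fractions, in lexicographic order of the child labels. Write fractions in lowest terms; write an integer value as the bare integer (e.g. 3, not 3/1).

181/16,59/16

step 1: merge (J,Z) at d=7, Q=-287; branch lengths J→-103/8, Z→159/8; new cluster JZ
  updated: d(H,JZ)=49/2, d(JZ,R)=39, d(JZ,S)=67/2, d(JZ,V)=79/2
step 2: merge (H,JZ) at d=49/2, Q=-403/2; branch lengths H→151/12, JZ→143/12; new cluster HJZ
  updated: d(HJZ,R)=117/4, d(HJZ,S)=15, d(HJZ,V)=32
step 3: merge (HJZ,S) at d=15, Q=-429/4; branch lengths HJZ→181/16, S→59/16; new cluster HJSZ
  updated: d(HJSZ,R)=153/8, d(HJSZ,V)=39/2
step 4: merge (HJSZ,R) at d=153/8, Q=-549/8; branch lengths HJSZ→69/16, R→237/16; new cluster HJRSZ
  updated: d(HJRSZ,V)=243/16
step 5: merge (HJRSZ,V) at d=243/16; branch lengths HJRSZ→243/32, V→243/32; new cluster HJRSVZ
final tree: ((((H:151/12,(J:-103/8,Z:159/8):143/12):181/16,S:59/16):69/16,R:237/16):243/32,V:243/32)
total length: 1293/16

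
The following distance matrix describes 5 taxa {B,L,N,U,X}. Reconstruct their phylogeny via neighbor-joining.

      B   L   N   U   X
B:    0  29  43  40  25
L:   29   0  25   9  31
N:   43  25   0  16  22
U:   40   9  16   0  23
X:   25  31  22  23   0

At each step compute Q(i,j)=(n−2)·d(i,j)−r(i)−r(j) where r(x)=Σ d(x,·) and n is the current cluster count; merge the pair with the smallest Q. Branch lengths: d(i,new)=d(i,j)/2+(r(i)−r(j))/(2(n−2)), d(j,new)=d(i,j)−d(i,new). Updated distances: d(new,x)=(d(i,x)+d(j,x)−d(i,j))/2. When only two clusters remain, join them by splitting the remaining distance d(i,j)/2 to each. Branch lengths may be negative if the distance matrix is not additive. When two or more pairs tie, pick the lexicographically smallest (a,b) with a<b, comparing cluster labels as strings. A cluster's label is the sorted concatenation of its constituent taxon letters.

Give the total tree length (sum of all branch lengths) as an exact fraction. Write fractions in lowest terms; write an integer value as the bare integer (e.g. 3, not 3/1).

471/8

iteration 1: select B,X (d=25, Q=-163); attach at lengths (37/2, 13/2); label the merged cluster BX
  updated: d(BX,L)=35/2, d(BX,N)=20, d(BX,U)=19
iteration 2: select BX,N (d=20, Q=-155/2); attach at lengths (71/8, 89/8); label the merged cluster BNX
  updated: d(BNX,L)=45/4, d(BNX,U)=15/2
iteration 3: select BNX,L (d=45/4, Q=-111/4); attach at lengths (39/8, 51/8); label the merged cluster BLNX
  updated: d(BLNX,U)=21/8
iteration 4: select BLNX,U (d=21/8); attach at lengths (21/16, 21/16); label the merged cluster BLNUX
final tree: ((((B:37/2,X:13/2):71/8,N:89/8):39/8,L:51/8):21/16,U:21/16)
total length: 471/8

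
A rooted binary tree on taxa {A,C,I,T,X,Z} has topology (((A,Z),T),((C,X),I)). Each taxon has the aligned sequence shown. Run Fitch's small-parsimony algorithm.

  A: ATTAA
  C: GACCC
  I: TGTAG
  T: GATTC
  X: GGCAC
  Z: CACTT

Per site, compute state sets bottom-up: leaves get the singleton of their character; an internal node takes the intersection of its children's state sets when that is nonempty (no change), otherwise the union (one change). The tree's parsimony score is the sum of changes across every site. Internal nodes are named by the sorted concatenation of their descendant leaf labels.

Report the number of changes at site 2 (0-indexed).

site 0, node AZ: A={A} ∪ Z={C} → {A,C} (+1)
site 0, node ATZ: AZ={A,C} ∪ T={G} → {A,C,G} (+1)
site 0, node CX: C={G} ∩ X={G} → {G} (+0)
site 0, node CIX: CX={G} ∪ I={T} → {G,T} (+1)
site 0, node ACITXZ: ATZ={A,C,G} ∩ CIX={G,T} → {G} (+0)
site 1, node AZ: A={T} ∪ Z={A} → {A,T} (+1)
site 1, node ATZ: AZ={A,T} ∩ T={A} → {A} (+0)
site 1, node CX: C={A} ∪ X={G} → {A,G} (+1)
site 1, node CIX: CX={A,G} ∩ I={G} → {G} (+0)
site 1, node ACITXZ: ATZ={A} ∪ CIX={G} → {A,G} (+1)
site 2, node AZ: A={T} ∪ Z={C} → {C,T} (+1)
site 2, node ATZ: AZ={C,T} ∩ T={T} → {T} (+0)
site 2, node CX: C={C} ∩ X={C} → {C} (+0)
site 2, node CIX: CX={C} ∪ I={T} → {C,T} (+1)
site 2, node ACITXZ: ATZ={T} ∩ CIX={C,T} → {T} (+0)
site 3, node AZ: A={A} ∪ Z={T} → {A,T} (+1)
site 3, node ATZ: AZ={A,T} ∩ T={T} → {T} (+0)
site 3, node CX: C={C} ∪ X={A} → {A,C} (+1)
site 3, node CIX: CX={A,C} ∩ I={A} → {A} (+0)
site 3, node ACITXZ: ATZ={T} ∪ CIX={A} → {A,T} (+1)
site 4, node AZ: A={A} ∪ Z={T} → {A,T} (+1)
site 4, node ATZ: AZ={A,T} ∪ T={C} → {A,C,T} (+1)
site 4, node CX: C={C} ∩ X={C} → {C} (+0)
site 4, node CIX: CX={C} ∪ I={G} → {C,G} (+1)
site 4, node ACITXZ: ATZ={A,C,T} ∩ CIX={C,G} → {C} (+0)
per-site changes: [3, 3, 2, 3, 3]; total = 14

2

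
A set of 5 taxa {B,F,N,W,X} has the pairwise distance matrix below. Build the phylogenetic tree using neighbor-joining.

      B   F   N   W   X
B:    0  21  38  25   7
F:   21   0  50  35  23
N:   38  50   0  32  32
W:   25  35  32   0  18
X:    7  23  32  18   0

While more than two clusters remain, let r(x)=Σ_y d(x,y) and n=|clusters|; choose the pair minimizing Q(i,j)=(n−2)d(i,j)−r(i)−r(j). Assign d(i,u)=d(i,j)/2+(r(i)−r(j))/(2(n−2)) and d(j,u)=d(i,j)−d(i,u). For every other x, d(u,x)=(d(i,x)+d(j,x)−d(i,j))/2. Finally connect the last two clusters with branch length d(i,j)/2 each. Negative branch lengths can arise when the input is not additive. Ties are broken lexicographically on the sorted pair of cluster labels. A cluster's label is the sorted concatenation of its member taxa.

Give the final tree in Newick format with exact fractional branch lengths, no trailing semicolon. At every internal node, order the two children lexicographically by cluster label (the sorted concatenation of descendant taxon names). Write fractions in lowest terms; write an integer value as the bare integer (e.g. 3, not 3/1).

(((B:15/4,F:69/4):3,(N:23,W:9):15/2):3/4,X:3/4)

1. join N+W (d=32, Q=-166) ⇒ NW; edges |N|=23, |W|=9
  updated: d(B,NW)=31/2, d(F,NW)=53/2, d(NW,X)=9
2. join B+F (d=21, Q=-72) ⇒ BF; edges |B|=15/4, |F|=69/4
  updated: d(BF,NW)=21/2, d(BF,X)=9/2
3. join BF+NW (d=21/2, Q=-24) ⇒ BFNW; edges |BF|=3, |NW|=15/2
  updated: d(BFNW,X)=3/2
4. join BFNW+X (d=3/2) ⇒ BFNWX; edges |BFNW|=3/4, |X|=3/4
final tree: (((B:15/4,F:69/4):3,(N:23,W:9):15/2):3/4,X:3/4)
total length: 65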